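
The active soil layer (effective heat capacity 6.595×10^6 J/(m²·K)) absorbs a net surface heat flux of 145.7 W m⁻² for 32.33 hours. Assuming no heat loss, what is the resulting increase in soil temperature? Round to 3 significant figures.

Areal heat capacity C = 6.595×10^6 J/(m²·K) (given).
Net heat input Q = F Δt = 145.7 × (32.33 hours × 3600 s/hour) = 1.70×10^7 J/m².
ΔT = Q / C = 1.70×10^7 / 6.60×10^6 = 2.57 K.

2.57 K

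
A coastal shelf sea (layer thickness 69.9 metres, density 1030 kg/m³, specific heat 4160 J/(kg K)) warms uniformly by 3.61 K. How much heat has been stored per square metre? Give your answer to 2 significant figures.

Areal heat capacity C = ρ c_p D = 1030 × 4160 × 69.9 = 3.00×10^8 J m⁻² K⁻¹.
ΔQ = C ΔT = 3.00×10^8 × 3.61 = 1.08×10^9 J/m².

1.1×10^9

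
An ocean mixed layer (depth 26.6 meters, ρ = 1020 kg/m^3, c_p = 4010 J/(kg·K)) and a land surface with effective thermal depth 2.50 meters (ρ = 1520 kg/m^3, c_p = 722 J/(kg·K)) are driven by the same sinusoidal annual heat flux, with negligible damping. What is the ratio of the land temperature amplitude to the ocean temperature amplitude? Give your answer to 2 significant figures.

C_ocean = 1020 × 4010 × 26.6 = 1.09×10^8 J/(m²·K).
C_land = 1520 × 722 × 2.50 = 2.74×10^6 J/(m²·K).
Undamped amplitude ∝ 1/C, so A_land/A_ocean = C_ocean/C_land = 39.7.

40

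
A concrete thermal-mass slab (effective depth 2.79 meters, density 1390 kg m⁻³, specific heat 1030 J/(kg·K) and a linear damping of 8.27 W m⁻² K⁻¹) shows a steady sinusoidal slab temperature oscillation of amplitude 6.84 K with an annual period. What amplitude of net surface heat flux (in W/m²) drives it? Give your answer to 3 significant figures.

Areal heat capacity C = ρ c_p D = 1390 × 1030 × 2.79 = 3.99×10^6 J/(m²·K).
ω = 2π / 3.15×10^7 s = 1.99×10^-7 s⁻¹.
√((Cω)² + λ²) = √((0.796)² + 8.27²) = 8.31 W/(m²·K).
F₀ = A × √((Cω)²+λ²) = 6.84 × 8.31 = 56.8 W/m².

56.8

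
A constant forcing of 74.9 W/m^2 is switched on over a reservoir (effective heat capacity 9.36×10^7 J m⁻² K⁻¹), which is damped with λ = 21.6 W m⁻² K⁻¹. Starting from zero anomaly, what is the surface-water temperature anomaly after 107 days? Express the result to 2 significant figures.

3.1 K

Areal heat capacity C = 9.36×10^7 J m⁻² K⁻¹ (given).
τ = C / λ = 9.36×10^7 / 21.6 = 4.33×10^6 s.
Equilibrium anomaly ΔT_eq = F / λ = 74.9 / 21.6 = 3.47 K.
t = 107 days = 9.24×10^6 s, so t/τ = 2.13.
ΔT(t) = ΔT_eq (1 − e^(−t/τ)) = 3.47 × (1 − e^−2.13) = 3.06 K.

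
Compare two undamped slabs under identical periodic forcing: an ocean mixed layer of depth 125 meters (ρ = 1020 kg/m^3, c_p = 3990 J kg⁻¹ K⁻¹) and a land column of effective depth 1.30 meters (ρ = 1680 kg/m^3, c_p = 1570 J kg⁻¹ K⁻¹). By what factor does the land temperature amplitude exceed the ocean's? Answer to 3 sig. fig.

C_ocean = 1020 × 3990 × 125 = 5.09×10^8 J/(m²·K).
C_land = 1680 × 1570 × 1.30 = 3.43×10^6 J/(m²·K).
Undamped amplitude ∝ 1/C, so A_land/A_ocean = C_ocean/C_land = 148.

148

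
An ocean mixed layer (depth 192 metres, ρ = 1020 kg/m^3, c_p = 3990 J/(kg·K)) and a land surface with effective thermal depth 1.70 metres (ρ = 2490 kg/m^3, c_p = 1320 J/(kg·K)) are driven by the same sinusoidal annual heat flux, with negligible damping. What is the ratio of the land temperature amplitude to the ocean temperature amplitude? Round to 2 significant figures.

140

C_ocean = 1020 × 3990 × 192 = 7.81×10^8 J/(m²·K).
C_land = 2490 × 1320 × 1.70 = 5.59×10^6 J/(m²·K).
Undamped amplitude ∝ 1/C, so A_land/A_ocean = C_ocean/C_land = 140.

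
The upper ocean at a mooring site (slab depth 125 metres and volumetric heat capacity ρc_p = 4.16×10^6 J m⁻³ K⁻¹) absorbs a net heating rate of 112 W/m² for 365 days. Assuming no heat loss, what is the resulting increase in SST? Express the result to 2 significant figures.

Areal heat capacity C = ρc_p × D = 4.16×10^6 × 125 = 5.20×10^8 J/(m²·K).
Net heat input Q = F Δt = 112 × (365 days × 86400 s/day) = 3.53×10^9 J/m².
ΔT = Q / C = 3.53×10^9 / 5.20×10^8 = 6.79 K.

6.8 K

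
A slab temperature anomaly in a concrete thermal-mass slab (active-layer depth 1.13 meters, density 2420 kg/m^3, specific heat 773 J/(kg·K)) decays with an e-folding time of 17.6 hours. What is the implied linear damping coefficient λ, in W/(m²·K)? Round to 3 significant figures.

33.4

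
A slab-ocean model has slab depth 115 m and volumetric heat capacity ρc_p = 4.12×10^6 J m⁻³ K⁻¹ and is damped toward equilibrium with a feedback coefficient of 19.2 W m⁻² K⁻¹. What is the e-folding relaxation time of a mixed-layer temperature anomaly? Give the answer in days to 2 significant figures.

290 days

Areal heat capacity C = ρc_p × D = 4.12×10^6 × 115 = 4.74×10^8 J m⁻² K⁻¹.
Relaxation time τ = C / λ = 4.74×10^8 / 19.2 = 2.47×10^7 s.
In days: 2.47×10^7 s / (86400 s/day) = 286 days.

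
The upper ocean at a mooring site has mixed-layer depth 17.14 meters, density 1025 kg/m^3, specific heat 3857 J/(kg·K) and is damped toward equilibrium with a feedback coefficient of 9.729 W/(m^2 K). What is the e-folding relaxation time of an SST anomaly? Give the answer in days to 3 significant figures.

Areal heat capacity C = ρ c_p D = 1025 × 3857 × 17.14 = 6.78×10^7 J/(m²·K).
Relaxation time τ = C / λ = 6.78×10^7 / 9.729 = 6.96×10^6 s.
In days: 6.96×10^6 s / (86400 s/day) = 80.6 days.

80.6 days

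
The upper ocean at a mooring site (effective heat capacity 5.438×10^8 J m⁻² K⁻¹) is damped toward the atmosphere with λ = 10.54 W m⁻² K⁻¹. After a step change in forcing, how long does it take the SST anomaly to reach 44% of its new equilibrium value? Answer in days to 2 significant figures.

350 days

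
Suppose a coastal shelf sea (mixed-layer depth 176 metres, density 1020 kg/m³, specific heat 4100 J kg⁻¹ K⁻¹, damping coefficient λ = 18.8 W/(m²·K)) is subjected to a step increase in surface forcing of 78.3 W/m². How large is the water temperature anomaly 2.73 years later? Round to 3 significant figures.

3.70 K

Areal heat capacity C = ρ c_p D = 1020 × 4100 × 176 = 7.36×10^8 J/(m²·K).
τ = C / λ = 7.36×10^8 / 18.8 = 3.92×10^7 s.
Equilibrium anomaly ΔT_eq = F / λ = 78.3 / 18.8 = 4.16 K.
t = 2.73 years = 8.62×10^7 s, so t/τ = 2.20.
ΔT(t) = ΔT_eq (1 − e^(−t/τ)) = 4.16 × (1 − e^−2.20) = 3.70 K.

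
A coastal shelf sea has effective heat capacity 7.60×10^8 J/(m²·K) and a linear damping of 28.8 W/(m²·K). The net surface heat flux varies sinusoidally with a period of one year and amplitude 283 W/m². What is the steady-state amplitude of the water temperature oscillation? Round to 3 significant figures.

Areal heat capacity C = 7.60×10^8 J/(m²·K) (given).
Angular frequency ω = 2π / T = 2π / 3.15×10^7 s = 1.99×10^-7 s⁻¹.
√((Cω)² + λ²) = √((151)² + 28.8²) = 154 W/(m²·K).
Amplitude A = F₀ / √((Cω)²+λ²) = 283 / 154 = 1.84 K.

1.84 K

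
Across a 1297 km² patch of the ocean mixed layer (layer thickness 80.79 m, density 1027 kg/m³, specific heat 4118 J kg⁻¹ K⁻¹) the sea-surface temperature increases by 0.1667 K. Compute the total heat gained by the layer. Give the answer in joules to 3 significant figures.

7.39×10^16 J

Areal heat capacity C = ρ c_p D = 1027 × 4118 × 80.79 = 3.42×10^8 J/(m²·K).
Heat per unit area: q = C ΔT = 3.42×10^8 × 0.1667 = 5.70×10^7 J/m².
Total heat: Q = q × A = 5.70×10^7 × (1297 × 10⁶ m²) = 7.39×10^16 J.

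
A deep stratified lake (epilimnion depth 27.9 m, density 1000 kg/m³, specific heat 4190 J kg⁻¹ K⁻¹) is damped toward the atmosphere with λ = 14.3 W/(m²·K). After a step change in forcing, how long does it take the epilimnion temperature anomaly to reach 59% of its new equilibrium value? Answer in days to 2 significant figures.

Areal heat capacity C = ρ c_p D = 1000 × 4190 × 27.9 = 1.17×10^8 J/(m^2 K).
τ = C / λ = 1.17×10^8 / 14.3 = 8.17×10^6 s.
Fraction reached: 1 − e^(−t/τ) = 0.59 ⇒ t = −τ ln(1 − 0.59) = τ × 0.892.
t = 7.29×10^6 s = 84.4 days.

84 days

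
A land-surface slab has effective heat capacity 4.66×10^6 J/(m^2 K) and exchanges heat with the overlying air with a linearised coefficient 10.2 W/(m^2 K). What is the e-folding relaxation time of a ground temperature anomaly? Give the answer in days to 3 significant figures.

5.29 days

Areal heat capacity C = 4.66×10^6 J/(m^2 K) (given).
Relaxation time τ = C / λ = 4.66×10^6 / 10.2 = 4.57×10^5 s.
In days: 4.57×10^5 s / (86400 s/day) = 5.29 days.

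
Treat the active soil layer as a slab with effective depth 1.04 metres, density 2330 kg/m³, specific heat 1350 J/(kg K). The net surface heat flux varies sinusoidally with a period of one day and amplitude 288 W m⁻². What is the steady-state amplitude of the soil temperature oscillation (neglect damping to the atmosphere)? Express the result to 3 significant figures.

Areal heat capacity C = ρ c_p D = 2330 × 1350 × 1.04 = 3.27×10^6 J/(m^2 K).
Angular frequency ω = 2π / T = 2π / 86400 s = 7.27×10^-5 s⁻¹.
Cω = 3.27×10^6 × 7.27×10^-5 = 238 W/(m²·K).
Amplitude A = F₀ / (Cω) = 288 / 238 = 1.21 K.

1.21 K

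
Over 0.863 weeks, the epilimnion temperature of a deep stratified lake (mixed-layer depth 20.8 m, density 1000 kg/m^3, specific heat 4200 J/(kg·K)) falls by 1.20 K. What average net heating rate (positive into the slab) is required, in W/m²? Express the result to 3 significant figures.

-201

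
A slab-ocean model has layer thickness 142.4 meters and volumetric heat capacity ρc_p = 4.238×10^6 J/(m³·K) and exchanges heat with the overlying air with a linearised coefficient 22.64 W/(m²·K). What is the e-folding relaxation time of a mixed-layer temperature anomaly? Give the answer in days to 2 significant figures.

Areal heat capacity C = ρc_p × D = 4.238×10^6 × 142.4 = 6.03×10^8 J/(m²·K).
Relaxation time τ = C / λ = 6.03×10^8 / 22.64 = 2.67×10^7 s.
In days: 2.67×10^7 s / (86400 s/day) = 309 days.

310 days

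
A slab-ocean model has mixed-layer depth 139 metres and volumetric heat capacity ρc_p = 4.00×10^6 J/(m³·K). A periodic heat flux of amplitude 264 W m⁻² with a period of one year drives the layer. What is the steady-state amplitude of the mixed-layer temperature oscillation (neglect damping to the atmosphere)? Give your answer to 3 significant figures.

Areal heat capacity C = ρc_p × D = 4.00×10^6 × 139 = 5.56×10^8 J m⁻² K⁻¹.
Angular frequency ω = 2π / T = 2π / 3.15×10^7 s = 1.99×10^-7 s⁻¹.
Cω = 5.56×10^8 × 1.99×10^-7 = 111 W/(m²·K).
Amplitude A = F₀ / (Cω) = 264 / 111 = 2.38 K.

2.38 K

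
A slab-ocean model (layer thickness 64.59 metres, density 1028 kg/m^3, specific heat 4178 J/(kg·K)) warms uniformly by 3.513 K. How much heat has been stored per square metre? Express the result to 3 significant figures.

9.75×10^8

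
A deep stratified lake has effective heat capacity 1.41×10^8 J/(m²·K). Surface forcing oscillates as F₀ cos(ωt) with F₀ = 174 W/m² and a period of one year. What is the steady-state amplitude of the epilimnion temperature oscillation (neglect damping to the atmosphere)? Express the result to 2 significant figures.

6.2 K

Areal heat capacity C = 1.41×10^8 J/(m²·K) (given).
Angular frequency ω = 2π / T = 2π / 3.15×10^7 s = 1.99×10^-7 s⁻¹.
Cω = 1.41×10^8 × 1.99×10^-7 = 28.1 W/(m²·K).
Amplitude A = F₀ / (Cω) = 174 / 28.1 = 6.19 K.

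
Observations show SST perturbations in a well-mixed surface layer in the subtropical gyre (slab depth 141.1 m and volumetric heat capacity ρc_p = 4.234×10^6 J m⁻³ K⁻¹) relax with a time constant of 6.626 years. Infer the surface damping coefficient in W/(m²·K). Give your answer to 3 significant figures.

Areal heat capacity C = ρc_p × D = 4.234×10^6 × 141.1 = 5.97×10^8 J m⁻² K⁻¹.
τ = 6.626 years = 2.09×10^8 s.
λ = C / τ = 5.97×10^8 / 2.09×10^8 = 2.86 W/(m²·K).

2.86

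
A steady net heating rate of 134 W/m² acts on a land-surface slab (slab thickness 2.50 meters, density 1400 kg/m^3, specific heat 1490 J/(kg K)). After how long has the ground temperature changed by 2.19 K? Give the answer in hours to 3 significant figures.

Areal heat capacity C = ρ c_p D = 1400 × 1490 × 2.50 = 5.22×10^6 J/(m^2 K).
Time required: Δt = C ΔT / F = 5.22×10^6 × 2.19 / 134 = 85200 s.
In hours: 85200 s / (3600 s/hour) = 23.7 hours.

23.7 hours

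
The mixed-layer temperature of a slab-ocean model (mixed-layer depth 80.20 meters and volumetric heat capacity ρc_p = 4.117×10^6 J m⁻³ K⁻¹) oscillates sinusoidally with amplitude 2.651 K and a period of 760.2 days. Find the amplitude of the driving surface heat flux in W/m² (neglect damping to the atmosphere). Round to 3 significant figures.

Areal heat capacity C = ρc_p × D = 4.117×10^6 × 80.20 = 3.30×10^8 J/(m²·K).
ω = 2π / 6.57×10^7 s = 9.57×10^-8 s⁻¹.
Cω = 3.30×10^8 × 9.57×10^-8 = 31.6 W/(m²·K).
F₀ = A × Cω = 2.651 × 31.6 = 83.7 W/m².

83.7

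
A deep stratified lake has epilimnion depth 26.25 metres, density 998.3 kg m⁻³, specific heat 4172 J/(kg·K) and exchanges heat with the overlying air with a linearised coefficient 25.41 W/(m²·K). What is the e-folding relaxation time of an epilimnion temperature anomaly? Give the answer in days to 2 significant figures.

50 days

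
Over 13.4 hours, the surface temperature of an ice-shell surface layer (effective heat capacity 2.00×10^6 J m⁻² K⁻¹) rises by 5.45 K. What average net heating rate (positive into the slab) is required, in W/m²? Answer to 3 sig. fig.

226

Areal heat capacity C = 2.00×10^6 J m⁻² K⁻¹ (given).
Required heat per unit area: Q = C ΔT = 2.00×10^6 × 5.45 = 1.09×10^7 J/m².
Flux F = Q / Δt = 1.09×10^7 / 48200 s = 226 W/m².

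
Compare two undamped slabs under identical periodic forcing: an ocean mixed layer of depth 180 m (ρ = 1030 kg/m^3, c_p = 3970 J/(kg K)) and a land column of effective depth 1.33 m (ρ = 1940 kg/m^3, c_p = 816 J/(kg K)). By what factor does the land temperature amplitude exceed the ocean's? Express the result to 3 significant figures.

350

C_ocean = 1030 × 3970 × 180 = 7.36×10^8 J/(m²·K).
C_land = 1940 × 816 × 1.33 = 2.11×10^6 J/(m²·K).
Undamped amplitude ∝ 1/C, so A_land/A_ocean = C_ocean/C_land = 350.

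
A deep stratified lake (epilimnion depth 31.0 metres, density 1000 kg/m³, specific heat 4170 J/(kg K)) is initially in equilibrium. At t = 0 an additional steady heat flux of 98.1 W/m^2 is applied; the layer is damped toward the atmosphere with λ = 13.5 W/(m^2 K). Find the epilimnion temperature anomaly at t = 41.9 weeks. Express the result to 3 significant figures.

6.75 K

Areal heat capacity C = ρ c_p D = 1000 × 4170 × 31.0 = 1.29×10^8 J m⁻² K⁻¹.
τ = C / λ = 1.29×10^8 / 13.5 = 9.58×10^6 s.
Equilibrium anomaly ΔT_eq = F / λ = 98.1 / 13.5 = 7.27 K.
t = 41.9 weeks = 2.53×10^7 s, so t/τ = 2.65.
ΔT(t) = ΔT_eq (1 − e^(−t/τ)) = 7.27 × (1 − e^−2.65) = 6.75 K.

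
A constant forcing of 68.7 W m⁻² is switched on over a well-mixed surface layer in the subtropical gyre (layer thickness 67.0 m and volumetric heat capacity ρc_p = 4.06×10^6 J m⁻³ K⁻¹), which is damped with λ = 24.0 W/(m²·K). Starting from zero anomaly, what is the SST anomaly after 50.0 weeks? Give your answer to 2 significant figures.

Areal heat capacity C = ρc_p × D = 4.06×10^6 × 67.0 = 2.72×10^8 J/(m^2 K).
τ = C / λ = 2.72×10^8 / 24.0 = 1.13×10^7 s.
Equilibrium anomaly ΔT_eq = F / λ = 68.7 / 24.0 = 2.86 K.
t = 50.0 weeks = 3.02×10^7 s, so t/τ = 2.67.
ΔT(t) = ΔT_eq (1 − e^(−t/τ)) = 2.86 × (1 − e^−2.67) = 2.66 K.

2.7 K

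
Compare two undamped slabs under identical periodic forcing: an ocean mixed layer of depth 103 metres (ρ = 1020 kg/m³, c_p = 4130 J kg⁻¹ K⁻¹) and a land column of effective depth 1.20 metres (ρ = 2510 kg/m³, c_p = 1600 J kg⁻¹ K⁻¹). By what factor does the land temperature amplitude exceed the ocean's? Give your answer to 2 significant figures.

C_ocean = 1020 × 4130 × 103 = 4.34×10^8 J/(m²·K).
C_land = 2510 × 1600 × 1.20 = 4.82×10^6 J/(m²·K).
Undamped amplitude ∝ 1/C, so A_land/A_ocean = C_ocean/C_land = 90.0.

90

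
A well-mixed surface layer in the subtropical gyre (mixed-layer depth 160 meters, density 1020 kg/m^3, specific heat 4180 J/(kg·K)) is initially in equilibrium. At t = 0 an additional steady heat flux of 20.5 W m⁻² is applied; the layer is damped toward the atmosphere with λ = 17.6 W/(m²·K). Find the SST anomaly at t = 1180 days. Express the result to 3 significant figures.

Areal heat capacity C = ρ c_p D = 1020 × 4180 × 160 = 6.82×10^8 J/(m²·K).
τ = C / λ = 6.82×10^8 / 17.6 = 3.88×10^7 s.
Equilibrium anomaly ΔT_eq = F / λ = 20.5 / 17.6 = 1.16 K.
t = 1180 days = 1.02×10^8 s, so t/τ = 2.63.
ΔT(t) = ΔT_eq (1 − e^(−t/τ)) = 1.16 × (1 − e^−2.63) = 1.08 K.

1.08 K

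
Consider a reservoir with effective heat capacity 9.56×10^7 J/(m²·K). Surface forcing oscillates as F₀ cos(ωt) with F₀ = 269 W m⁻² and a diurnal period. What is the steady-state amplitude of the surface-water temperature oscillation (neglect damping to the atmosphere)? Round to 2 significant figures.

0.039 K

Areal heat capacity C = 9.56×10^7 J/(m²·K) (given).
Angular frequency ω = 2π / T = 2π / 86400 s = 7.27×10^-5 s⁻¹.
Cω = 9.56×10^7 × 7.27×10^-5 = 6950 W/(m²·K).
Amplitude A = F₀ / (Cω) = 269 / 6950 = 0.0387 K.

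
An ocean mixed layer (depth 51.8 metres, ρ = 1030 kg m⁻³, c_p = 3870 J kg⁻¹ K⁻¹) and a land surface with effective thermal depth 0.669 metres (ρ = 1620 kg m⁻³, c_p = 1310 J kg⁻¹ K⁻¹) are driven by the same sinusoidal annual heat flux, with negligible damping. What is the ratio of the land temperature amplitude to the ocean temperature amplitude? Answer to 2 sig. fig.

150

C_ocean = 1030 × 3870 × 51.8 = 2.06×10^8 J/(m²·K).
C_land = 1620 × 1310 × 0.669 = 1.42×10^6 J/(m²·K).
Undamped amplitude ∝ 1/C, so A_land/A_ocean = C_ocean/C_land = 145.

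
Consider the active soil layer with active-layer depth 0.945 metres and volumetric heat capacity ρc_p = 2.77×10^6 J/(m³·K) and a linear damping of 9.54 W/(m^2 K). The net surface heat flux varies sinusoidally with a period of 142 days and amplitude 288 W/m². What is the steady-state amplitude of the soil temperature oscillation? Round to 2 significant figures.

30 K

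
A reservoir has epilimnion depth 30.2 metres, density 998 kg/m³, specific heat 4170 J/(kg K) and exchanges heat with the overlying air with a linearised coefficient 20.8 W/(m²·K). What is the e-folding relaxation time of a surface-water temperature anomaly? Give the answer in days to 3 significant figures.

69.9 days

Areal heat capacity C = ρ c_p D = 998 × 4170 × 30.2 = 1.26×10^8 J/(m^2 K).
Relaxation time τ = C / λ = 1.26×10^8 / 20.8 = 6.04×10^6 s.
In days: 6.04×10^6 s / (86400 s/day) = 69.9 days.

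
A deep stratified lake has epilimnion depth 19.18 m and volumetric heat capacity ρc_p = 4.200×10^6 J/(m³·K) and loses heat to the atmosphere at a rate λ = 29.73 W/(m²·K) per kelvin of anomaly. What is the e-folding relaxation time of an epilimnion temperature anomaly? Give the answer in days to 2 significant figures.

31 days

Areal heat capacity C = ρc_p × D = 4.200×10^6 × 19.18 = 8.06×10^7 J/(m^2 K).
Relaxation time τ = C / λ = 8.06×10^7 / 29.73 = 2.71×10^6 s.
In days: 2.71×10^6 s / (86400 s/day) = 31.4 days.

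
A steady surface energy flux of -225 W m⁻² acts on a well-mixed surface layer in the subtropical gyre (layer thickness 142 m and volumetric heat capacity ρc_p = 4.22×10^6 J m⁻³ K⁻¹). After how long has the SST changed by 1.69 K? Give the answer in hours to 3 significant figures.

Areal heat capacity C = ρc_p × D = 4.22×10^6 × 142 = 5.99×10^8 J/(m^2 K).
Time required: Δt = C ΔT / F = 5.99×10^8 × -1.69 / -225 = 4.50×10^6 s.
In hours: 4.50×10^6 s / (3600 s/hour) = 1250 hours.

1250 hours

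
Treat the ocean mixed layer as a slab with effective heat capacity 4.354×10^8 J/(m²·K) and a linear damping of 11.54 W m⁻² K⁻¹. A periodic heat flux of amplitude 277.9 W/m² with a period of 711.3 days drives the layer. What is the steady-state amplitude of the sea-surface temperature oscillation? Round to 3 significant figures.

Areal heat capacity C = 4.354×10^8 J/(m²·K) (given).
Angular frequency ω = 2π / T = 2π / 6.15×10^7 s = 1.02×10^-7 s⁻¹.
√((Cω)² + λ²) = √((44.5)² + 11.54²) = 46.0 W/(m²·K).
Amplitude A = F₀ / √((Cω)²+λ²) = 277.9 / 46.0 = 6.04 K.

6.04 K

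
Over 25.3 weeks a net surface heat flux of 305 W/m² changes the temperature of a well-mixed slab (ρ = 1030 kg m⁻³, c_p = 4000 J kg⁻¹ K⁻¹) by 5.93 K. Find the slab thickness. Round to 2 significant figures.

Heat input Q = F Δt = 305 × 1.53×10^7 s = 4.67×10^9 J/m².
Required areal heat capacity C = Q / ΔT = 7.87×10^8 J/(m²·K).
Depth D = C / (ρ c_p) = 7.87×10^8 / (1030 × 4000) = 191 m.

190 m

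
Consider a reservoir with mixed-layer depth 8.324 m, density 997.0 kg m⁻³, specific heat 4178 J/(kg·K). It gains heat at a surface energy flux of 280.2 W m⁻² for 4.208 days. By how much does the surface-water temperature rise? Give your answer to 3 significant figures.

2.94 K

Areal heat capacity C = ρ c_p D = 997.0 × 4178 × 8.324 = 3.47×10^7 J m⁻² K⁻¹.
Net heat input Q = F Δt = 280.2 × (4.208 days × 86400 s/day) = 1.02×10^8 J/m².
ΔT = Q / C = 1.02×10^8 / 3.47×10^7 = 2.94 K.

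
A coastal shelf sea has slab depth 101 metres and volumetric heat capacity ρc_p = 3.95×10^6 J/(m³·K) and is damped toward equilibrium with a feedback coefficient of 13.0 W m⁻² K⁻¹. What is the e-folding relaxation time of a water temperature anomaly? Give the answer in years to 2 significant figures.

0.97 years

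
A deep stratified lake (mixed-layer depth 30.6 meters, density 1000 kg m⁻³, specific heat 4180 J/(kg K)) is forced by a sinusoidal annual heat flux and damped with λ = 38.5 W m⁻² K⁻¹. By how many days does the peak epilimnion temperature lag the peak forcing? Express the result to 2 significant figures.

34 days

Areal heat capacity C = ρ c_p D = 1000 × 4180 × 30.6 = 1.28×10^8 J/(m²·K).
ω = 2π / 3.15×10^7 s = 1.99×10^-7 s⁻¹.
Phase lag φ = arctan(Cω/λ) = arctan(25.5/38.5) = 0.585 rad.
Time lag = φ / ω = 0.585 / 1.99×10^-7 = 2.93×10^6 s = 34.0 days.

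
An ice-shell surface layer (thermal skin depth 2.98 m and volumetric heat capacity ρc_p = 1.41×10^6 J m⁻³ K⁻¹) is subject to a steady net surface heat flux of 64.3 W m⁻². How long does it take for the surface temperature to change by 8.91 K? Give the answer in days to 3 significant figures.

6.74 days

Areal heat capacity C = ρc_p × D = 1.41×10^6 × 2.98 = 4.20×10^6 J/(m²·K).
Time required: Δt = C ΔT / F = 4.20×10^6 × 8.91 / 64.3 = 5.82×10^5 s.
In days: 5.82×10^5 s / (86400 s/day) = 6.74 days.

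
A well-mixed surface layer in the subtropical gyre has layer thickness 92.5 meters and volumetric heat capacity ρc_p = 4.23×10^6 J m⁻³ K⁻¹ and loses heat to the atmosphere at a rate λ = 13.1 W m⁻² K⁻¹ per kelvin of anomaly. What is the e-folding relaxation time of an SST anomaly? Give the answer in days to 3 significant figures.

346 days

Areal heat capacity C = ρc_p × D = 4.23×10^6 × 92.5 = 3.91×10^8 J/(m²·K).
Relaxation time τ = C / λ = 3.91×10^8 / 13.1 = 2.99×10^7 s.
In days: 2.99×10^7 s / (86400 s/day) = 346 days.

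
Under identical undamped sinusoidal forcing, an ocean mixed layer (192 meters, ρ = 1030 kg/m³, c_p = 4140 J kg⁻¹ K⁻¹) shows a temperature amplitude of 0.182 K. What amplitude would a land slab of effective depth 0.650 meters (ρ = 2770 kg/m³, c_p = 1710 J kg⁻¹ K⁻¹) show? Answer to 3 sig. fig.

C_ocean = 8.19×10^8 J/(m²·K); C_land = 3.08×10^6 J/(m²·K).
A ∝ 1/C ⇒ A_land = A_ocean × C_ocean/C_land = 0.182 × 266 = 48.4 K.

48.4 K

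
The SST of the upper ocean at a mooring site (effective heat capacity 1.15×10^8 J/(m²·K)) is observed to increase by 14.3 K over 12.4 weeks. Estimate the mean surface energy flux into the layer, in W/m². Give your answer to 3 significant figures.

Areal heat capacity C = 1.15×10^8 J/(m²·K) (given).
Required heat per unit area: Q = C ΔT = 1.15×10^8 × 14.3 = 1.64×10^9 J/m².
Flux F = Q / Δt = 1.64×10^9 / 7.50×10^6 s = 219 W/m².

219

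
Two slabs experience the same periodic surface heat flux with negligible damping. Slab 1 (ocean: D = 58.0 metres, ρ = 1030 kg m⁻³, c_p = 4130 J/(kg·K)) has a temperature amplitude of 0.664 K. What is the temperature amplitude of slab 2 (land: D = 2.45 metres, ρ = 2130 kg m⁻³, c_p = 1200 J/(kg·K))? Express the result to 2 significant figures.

C_ocean = 2.47×10^8 J/(m²·K); C_land = 6.26×10^6 J/(m²·K).
A ∝ 1/C ⇒ A_land = A_ocean × C_ocean/C_land = 0.664 × 39.4 = 26.2 K.

26 K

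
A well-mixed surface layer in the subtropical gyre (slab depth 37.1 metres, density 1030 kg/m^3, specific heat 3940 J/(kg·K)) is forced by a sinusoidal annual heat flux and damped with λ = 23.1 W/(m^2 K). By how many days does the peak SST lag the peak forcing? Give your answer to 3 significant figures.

Areal heat capacity C = ρ c_p D = 1030 × 3940 × 37.1 = 1.51×10^8 J/(m^2 K).
ω = 2π / 3.15×10^7 s = 1.99×10^-7 s⁻¹.
Phase lag φ = arctan(Cω/λ) = arctan(30.0/23.1) = 0.915 rad.
Time lag = φ / ω = 0.915 / 1.99×10^-7 = 4.59×10^6 s = 53.1 days.

53.1 days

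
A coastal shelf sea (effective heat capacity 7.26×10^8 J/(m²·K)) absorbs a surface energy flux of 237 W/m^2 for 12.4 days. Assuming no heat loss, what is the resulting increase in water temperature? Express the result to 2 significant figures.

0.35 K

Areal heat capacity C = 7.26×10^8 J/(m²·K) (given).
Net heat input Q = F Δt = 237 × (12.4 days × 86400 s/day) = 2.54×10^8 J/m².
ΔT = Q / C = 2.54×10^8 / 7.26×10^8 = 0.350 K.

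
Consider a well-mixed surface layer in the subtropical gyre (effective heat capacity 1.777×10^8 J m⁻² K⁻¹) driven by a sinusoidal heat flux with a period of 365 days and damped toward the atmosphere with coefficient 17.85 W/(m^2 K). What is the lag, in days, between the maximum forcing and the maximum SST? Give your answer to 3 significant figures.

Areal heat capacity C = 1.777×10^8 J m⁻² K⁻¹ (given).
ω = 2π / 3.15×10^7 s = 1.99×10^-7 s⁻¹.
Phase lag φ = arctan(Cω/λ) = arctan(35.4/17.85) = 1.10 rad.
Time lag = φ / ω = 1.10 / 1.99×10^-7 = 5.54×10^6 s = 64.1 days.

64.1 days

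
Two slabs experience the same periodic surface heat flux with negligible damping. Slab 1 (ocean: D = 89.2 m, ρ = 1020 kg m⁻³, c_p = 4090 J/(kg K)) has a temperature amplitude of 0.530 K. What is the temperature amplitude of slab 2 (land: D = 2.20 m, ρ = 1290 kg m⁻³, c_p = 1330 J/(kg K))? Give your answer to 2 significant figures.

52 K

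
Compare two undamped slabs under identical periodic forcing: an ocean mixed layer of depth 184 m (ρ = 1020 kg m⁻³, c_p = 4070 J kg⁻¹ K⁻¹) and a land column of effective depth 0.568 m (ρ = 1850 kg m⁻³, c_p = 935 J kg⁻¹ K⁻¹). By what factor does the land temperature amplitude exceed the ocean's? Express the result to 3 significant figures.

C_ocean = 1020 × 4070 × 184 = 7.64×10^8 J/(m²·K).
C_land = 1850 × 935 × 0.568 = 9.82×10^5 J/(m²·K).
Undamped amplitude ∝ 1/C, so A_land/A_ocean = C_ocean/C_land = 777.

777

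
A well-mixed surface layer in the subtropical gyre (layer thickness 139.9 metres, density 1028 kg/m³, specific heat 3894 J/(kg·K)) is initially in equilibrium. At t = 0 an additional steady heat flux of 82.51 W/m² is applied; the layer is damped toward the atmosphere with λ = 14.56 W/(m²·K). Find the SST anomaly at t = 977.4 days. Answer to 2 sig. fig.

5.0 K

Areal heat capacity C = ρ c_p D = 1028 × 3894 × 139.9 = 5.60×10^8 J/(m²·K).
τ = C / λ = 5.60×10^8 / 14.56 = 3.85×10^7 s.
Equilibrium anomaly ΔT_eq = F / λ = 82.51 / 14.56 = 5.67 K.
t = 977.4 days = 8.44×10^7 s, so t/τ = 2.20.
ΔT(t) = ΔT_eq (1 − e^(−t/τ)) = 5.67 × (1 − e^−2.20) = 5.04 K.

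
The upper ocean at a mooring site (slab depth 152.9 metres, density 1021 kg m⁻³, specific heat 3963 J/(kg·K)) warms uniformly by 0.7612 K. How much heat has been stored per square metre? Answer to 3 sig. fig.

4.71×10^8

Areal heat capacity C = ρ c_p D = 1021 × 3963 × 152.9 = 6.19×10^8 J m⁻² K⁻¹.
ΔQ = C ΔT = 6.19×10^8 × 0.7612 = 4.71×10^8 J/m².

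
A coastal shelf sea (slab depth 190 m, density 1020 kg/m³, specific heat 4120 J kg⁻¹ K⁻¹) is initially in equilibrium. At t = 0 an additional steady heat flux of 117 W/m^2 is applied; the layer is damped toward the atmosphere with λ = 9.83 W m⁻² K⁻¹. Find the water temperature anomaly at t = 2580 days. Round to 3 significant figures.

11.1 K

Areal heat capacity C = ρ c_p D = 1020 × 4120 × 190 = 7.98×10^8 J/(m²·K).
τ = C / λ = 7.98×10^8 / 9.83 = 8.12×10^7 s.
Equilibrium anomaly ΔT_eq = F / λ = 117 / 9.83 = 11.9 K.
t = 2580 days = 2.23×10^8 s, so t/τ = 2.74.
ΔT(t) = ΔT_eq (1 − e^(−t/τ)) = 11.9 × (1 − e^−2.74) = 11.1 K.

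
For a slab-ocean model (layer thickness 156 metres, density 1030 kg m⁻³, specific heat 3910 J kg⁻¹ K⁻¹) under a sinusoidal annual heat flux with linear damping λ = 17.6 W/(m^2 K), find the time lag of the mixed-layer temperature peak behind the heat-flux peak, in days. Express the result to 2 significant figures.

83 days

Areal heat capacity C = ρ c_p D = 1030 × 3910 × 156 = 6.28×10^8 J/(m^2 K).
ω = 2π / 3.15×10^7 s = 1.99×10^-7 s⁻¹.
Phase lag φ = arctan(Cω/λ) = arctan(125/17.6) = 1.43 rad.
Time lag = φ / ω = 1.43 / 1.99×10^-7 = 7.18×10^6 s = 83.1 days.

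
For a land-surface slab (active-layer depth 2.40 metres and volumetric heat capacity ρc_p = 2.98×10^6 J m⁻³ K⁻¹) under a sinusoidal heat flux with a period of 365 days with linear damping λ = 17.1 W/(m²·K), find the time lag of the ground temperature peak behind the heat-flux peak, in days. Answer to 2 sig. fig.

4.8 days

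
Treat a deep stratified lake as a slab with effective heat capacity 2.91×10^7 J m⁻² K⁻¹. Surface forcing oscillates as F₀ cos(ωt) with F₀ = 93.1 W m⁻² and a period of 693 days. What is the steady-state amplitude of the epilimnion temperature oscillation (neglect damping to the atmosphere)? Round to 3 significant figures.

30.5 K

Areal heat capacity C = 2.91×10^7 J m⁻² K⁻¹ (given).
Angular frequency ω = 2π / T = 2π / 5.99×10^7 s = 1.05×10^-7 s⁻¹.
Cω = 2.91×10^7 × 1.05×10^-7 = 3.05 W/(m²·K).
Amplitude A = F₀ / (Cω) = 93.1 / 3.05 = 30.5 K.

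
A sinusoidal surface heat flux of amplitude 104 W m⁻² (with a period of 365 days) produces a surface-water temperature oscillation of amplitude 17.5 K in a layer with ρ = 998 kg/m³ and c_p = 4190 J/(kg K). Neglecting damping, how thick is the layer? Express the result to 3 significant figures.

ω = 2π / 3.15×10^7 s = 1.99×10^-7 s⁻¹.
Required C = F₀ / (A ω) = 104 / (17.5 × 1.99×10^-7) = 2.98×10^7 J/(m²·K).
D = C / (ρ c_p) = 2.98×10^7 / (998 × 4190) = 7.13 m.

7.13 m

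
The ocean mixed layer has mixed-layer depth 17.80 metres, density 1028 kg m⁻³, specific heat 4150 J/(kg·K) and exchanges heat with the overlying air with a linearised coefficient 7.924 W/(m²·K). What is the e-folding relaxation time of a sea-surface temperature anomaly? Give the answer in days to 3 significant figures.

111 days

Areal heat capacity C = ρ c_p D = 1028 × 4150 × 17.80 = 7.59×10^7 J/(m^2 K).
Relaxation time τ = C / λ = 7.59×10^7 / 7.924 = 9.58×10^6 s.
In days: 9.58×10^6 s / (86400 s/day) = 111 days.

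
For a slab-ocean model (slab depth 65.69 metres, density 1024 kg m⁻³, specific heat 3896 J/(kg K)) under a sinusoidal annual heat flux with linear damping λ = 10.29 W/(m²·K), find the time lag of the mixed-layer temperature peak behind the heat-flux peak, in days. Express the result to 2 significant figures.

80 days

Areal heat capacity C = ρ c_p D = 1024 × 3896 × 65.69 = 2.62×10^8 J/(m²·K).
ω = 2π / 3.15×10^7 s = 1.99×10^-7 s⁻¹.
Phase lag φ = arctan(Cω/λ) = arctan(52.2/10.29) = 1.38 rad.
Time lag = φ / ω = 1.38 / 1.99×10^-7 = 6.91×10^6 s = 79.9 days.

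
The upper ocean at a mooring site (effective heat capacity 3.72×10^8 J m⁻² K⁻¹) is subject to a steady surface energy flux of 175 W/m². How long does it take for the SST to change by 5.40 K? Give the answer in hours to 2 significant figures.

Areal heat capacity C = 3.72×10^8 J m⁻² K⁻¹ (given).
Time required: Δt = C ΔT / F = 3.72×10^8 × 5.40 / 175 = 1.15×10^7 s.
In hours: 1.15×10^7 s / (3600 s/hour) = 3190 hours.

3200 hours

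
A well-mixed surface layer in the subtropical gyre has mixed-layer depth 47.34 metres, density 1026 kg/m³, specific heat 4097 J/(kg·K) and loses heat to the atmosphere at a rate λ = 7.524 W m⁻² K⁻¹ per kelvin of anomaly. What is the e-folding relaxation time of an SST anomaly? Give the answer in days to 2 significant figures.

310 days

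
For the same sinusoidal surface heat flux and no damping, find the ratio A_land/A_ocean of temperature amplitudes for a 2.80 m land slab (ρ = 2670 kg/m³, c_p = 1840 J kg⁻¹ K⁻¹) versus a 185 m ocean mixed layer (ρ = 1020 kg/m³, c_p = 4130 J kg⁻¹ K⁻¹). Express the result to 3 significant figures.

56.7

C_ocean = 1020 × 4130 × 185 = 7.79×10^8 J/(m²·K).
C_land = 2670 × 1840 × 2.80 = 1.38×10^7 J/(m²·K).
Undamped amplitude ∝ 1/C, so A_land/A_ocean = C_ocean/C_land = 56.7.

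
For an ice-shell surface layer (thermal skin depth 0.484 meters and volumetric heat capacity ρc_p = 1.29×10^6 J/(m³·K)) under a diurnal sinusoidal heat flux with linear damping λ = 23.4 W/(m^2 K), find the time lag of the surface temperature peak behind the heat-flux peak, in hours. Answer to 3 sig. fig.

Areal heat capacity C = ρc_p × D = 1.29×10^6 × 0.484 = 6.24×10^5 J m⁻² K⁻¹.
ω = 2π / 86400 s = 7.27×10^-5 s⁻¹.
Phase lag φ = arctan(Cω/λ) = arctan(45.4/23.4) = 1.09 rad.
Time lag = φ / ω = 1.09 / 7.27×10^-5 = 15100 s = 4.18 hours.

4.18 hours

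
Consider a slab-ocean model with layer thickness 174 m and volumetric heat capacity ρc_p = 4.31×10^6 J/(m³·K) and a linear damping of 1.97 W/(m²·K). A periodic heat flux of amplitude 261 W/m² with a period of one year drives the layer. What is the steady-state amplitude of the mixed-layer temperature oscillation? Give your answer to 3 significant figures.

1.75 K

Areal heat capacity C = ρc_p × D = 4.31×10^6 × 174 = 7.50×10^8 J/(m²·K).
Angular frequency ω = 2π / T = 2π / 3.15×10^7 s = 1.99×10^-7 s⁻¹.
√((Cω)² + λ²) = √((149)² + 1.97²) = 149 W/(m²·K).
Amplitude A = F₀ / √((Cω)²+λ²) = 261 / 149 = 1.75 K.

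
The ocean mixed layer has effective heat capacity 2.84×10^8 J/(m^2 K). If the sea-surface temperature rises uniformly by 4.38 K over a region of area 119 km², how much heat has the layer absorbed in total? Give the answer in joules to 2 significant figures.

Areal heat capacity C = 2.84×10^8 J/(m^2 K) (given).
Heat per unit area: q = C ΔT = 2.84×10^8 × 4.38 = 1.24×10^9 J/m².
Total heat: Q = q × A = 1.24×10^9 × (119 × 10⁶ m²) = 1.48×10^17 J.

1.5×10^17 J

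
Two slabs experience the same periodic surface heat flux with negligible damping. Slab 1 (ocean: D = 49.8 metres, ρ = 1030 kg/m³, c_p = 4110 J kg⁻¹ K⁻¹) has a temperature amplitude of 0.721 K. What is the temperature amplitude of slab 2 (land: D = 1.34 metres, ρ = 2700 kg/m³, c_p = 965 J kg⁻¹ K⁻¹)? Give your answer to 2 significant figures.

44 K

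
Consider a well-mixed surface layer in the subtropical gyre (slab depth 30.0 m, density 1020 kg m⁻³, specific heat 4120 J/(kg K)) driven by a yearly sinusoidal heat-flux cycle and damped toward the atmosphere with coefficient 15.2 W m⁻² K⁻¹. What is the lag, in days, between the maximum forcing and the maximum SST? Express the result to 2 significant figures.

60 days

Areal heat capacity C = ρ c_p D = 1020 × 4120 × 30.0 = 1.26×10^8 J/(m^2 K).
ω = 2π / 3.15×10^7 s = 1.99×10^-7 s⁻¹.
Phase lag φ = arctan(Cω/λ) = arctan(25.1/15.2) = 1.03 rad.
Time lag = φ / ω = 1.03 / 1.99×10^-7 = 5.15×10^6 s = 59.6 days.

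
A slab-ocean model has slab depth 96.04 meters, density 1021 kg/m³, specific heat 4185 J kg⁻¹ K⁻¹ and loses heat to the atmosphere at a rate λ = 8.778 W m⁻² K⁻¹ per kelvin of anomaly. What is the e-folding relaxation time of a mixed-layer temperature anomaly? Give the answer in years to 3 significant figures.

Areal heat capacity C = ρ c_p D = 1021 × 4185 × 96.04 = 4.10×10^8 J/(m^2 K).
Relaxation time τ = C / λ = 4.10×10^8 / 8.778 = 4.67×10^7 s.
In years: 4.67×10^7 s / (3.156×10^7 s/year) = 1.48 years.

1.48 years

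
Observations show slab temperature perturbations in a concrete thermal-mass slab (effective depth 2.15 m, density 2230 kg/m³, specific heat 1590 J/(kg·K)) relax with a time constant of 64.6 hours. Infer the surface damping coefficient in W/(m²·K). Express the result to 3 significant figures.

32.8

Areal heat capacity C = ρ c_p D = 2230 × 1590 × 2.15 = 7.62×10^6 J/(m^2 K).
τ = 64.6 hours = 2.33×10^5 s.
λ = C / τ = 7.62×10^6 / 2.33×10^5 = 32.8 W/(m²·K).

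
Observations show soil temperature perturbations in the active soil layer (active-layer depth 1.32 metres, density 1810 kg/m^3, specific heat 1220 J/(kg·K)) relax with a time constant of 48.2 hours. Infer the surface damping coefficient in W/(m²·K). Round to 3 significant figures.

16.8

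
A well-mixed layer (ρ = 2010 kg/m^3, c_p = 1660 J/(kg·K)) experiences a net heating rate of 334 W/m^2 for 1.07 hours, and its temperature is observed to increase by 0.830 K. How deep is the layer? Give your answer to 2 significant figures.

Heat input Q = F Δt = 334 × 3850 s = 1.29×10^6 J/m².
Required areal heat capacity C = Q / ΔT = 1.55×10^6 J/(m²·K).
Depth D = C / (ρ c_p) = 1.55×10^6 / (2010 × 1660) = 0.465 m.

0.46 m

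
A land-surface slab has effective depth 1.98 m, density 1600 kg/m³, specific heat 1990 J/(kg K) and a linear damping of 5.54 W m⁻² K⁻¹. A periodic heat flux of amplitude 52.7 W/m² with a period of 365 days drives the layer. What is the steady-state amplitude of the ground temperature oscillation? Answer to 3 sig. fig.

9.28 K

Areal heat capacity C = ρ c_p D = 1600 × 1990 × 1.98 = 6.30×10^6 J/(m²·K).
Angular frequency ω = 2π / T = 2π / 3.15×10^7 s = 1.99×10^-7 s⁻¹.
√((Cω)² + λ²) = √((1.26)² + 5.54²) = 5.68 W/(m²·K).
Amplitude A = F₀ / √((Cω)²+λ²) = 52.7 / 5.68 = 9.28 K.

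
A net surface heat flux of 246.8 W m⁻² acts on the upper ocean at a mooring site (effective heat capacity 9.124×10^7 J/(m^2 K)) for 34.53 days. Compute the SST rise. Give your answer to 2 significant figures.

8.1 K

Areal heat capacity C = 9.124×10^7 J/(m^2 K) (given).
Net heat input Q = F Δt = 246.8 × (34.53 days × 86400 s/day) = 7.36×10^8 J/m².
ΔT = Q / C = 7.36×10^8 / 9.12×10^7 = 8.07 K.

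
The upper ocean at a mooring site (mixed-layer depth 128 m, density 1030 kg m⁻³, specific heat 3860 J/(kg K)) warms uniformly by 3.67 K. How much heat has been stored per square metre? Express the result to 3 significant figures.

1.87×10^9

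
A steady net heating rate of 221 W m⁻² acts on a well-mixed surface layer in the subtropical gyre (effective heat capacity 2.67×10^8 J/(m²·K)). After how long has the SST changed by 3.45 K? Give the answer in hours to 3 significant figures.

Areal heat capacity C = 2.67×10^8 J/(m²·K) (given).
Time required: Δt = C ΔT / F = 2.67×10^8 × 3.45 / 221 = 4.17×10^6 s.
In hours: 4.17×10^6 s / (3600 s/hour) = 1160 hours.

1160 hours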